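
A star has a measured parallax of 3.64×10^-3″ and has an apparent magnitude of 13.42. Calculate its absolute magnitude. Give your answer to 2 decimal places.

d = 1/p = 1/3.64×10^-3″ = 274.7 pc
5 log₁₀(d/10 pc) = 5 log₁₀(274.7) − 5 = 7.194
M = m − 5 log₁₀(d/10) = 13.42 − 7.194 = 6.226

M ≈ 6.23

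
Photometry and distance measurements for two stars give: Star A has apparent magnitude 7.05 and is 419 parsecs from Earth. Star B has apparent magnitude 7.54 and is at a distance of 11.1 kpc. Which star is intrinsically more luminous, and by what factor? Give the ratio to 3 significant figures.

Star B is more luminous, by a factor of 447.

Star A: M = m − 5 log₁₀ d + 5 = 7.05 − 5·2.6222 + 5 = -1.061
Star B: d = 11.1 kpc = 11100 pc
Star B: M = m − 5 log₁₀ d + 5 = 7.54 − 5·4.0453 + 5 = -7.687
ΔM = M_A − M_B = -1.061 − (-7.687) = 6.626; smaller M is more luminous → Star B.
L ratio = 10^(0.4 |ΔM|) = 10^2.650 = 446.9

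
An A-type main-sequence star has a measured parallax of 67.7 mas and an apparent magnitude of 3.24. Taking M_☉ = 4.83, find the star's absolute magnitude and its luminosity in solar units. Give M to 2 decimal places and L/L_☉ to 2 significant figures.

d = 1/p = 1000/67.7 mas = 14.77 pc
M = m − 5 log₁₀ d + 5 = 3.24 − 5·1.1694 + 5 = 2.393
M − M_☉ = 2.393 − 4.83 = -2.437
L/L_☉ = 10^(−0.4 × -2.437) = 9.437

M ≈ 2.39; L/L_☉ ≈ 9.4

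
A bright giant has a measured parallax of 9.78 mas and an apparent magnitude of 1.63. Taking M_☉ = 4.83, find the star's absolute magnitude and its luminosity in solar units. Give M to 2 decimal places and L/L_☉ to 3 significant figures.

M ≈ -3.42; L/L_☉ ≈ 1990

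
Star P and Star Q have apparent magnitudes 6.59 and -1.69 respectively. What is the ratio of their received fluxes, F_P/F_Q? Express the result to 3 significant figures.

Δm = 6.59 − (-1.69) = 8.28
Flux ratio = 10^(−0.4 Δm) = 10^(−0.4 × 8.28) = 10^-3.312 = 4.875×10^-4

F_P/F_Q ≈ 4.88×10^-4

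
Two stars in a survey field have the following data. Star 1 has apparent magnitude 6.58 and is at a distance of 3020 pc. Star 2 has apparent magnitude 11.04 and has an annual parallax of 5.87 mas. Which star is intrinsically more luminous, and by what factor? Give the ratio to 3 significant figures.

Star 1 is more luminous, by a factor of 19100.

Star 1: M = m − 5 log₁₀ d + 5 = 6.58 − 5·3.4800 + 5 = -5.820
Star 2: p = 5.87 mas = 5.87×10^-3″ → d = 1/p = 170.4 pc
Star 2: M = m − 5 log₁₀ d + 5 = 11.04 − 5·2.2314 + 5 = 4.883
ΔM = M_1 − M_2 = -5.820 − (4.883) = -10.703; smaller M is more luminous → Star 1.
L ratio = 10^(0.4 |ΔM|) = 10^4.281 = 19110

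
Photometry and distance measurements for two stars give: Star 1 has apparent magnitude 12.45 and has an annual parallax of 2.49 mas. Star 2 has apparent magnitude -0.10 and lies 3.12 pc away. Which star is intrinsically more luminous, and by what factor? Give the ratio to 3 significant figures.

Star 2 is more luminous, by a factor of 6.32.

Star 1: p = 2.49 mas = 2.49×10^-3″ → d = 1/p = 401.6 pc
Star 1: M = m − 5 log₁₀ d + 5 = 12.45 − 5·2.6038 + 5 = 4.431
Star 2: M = m − 5 log₁₀ d + 5 = -0.10 − 5·0.4942 + 5 = 2.429
ΔM = M_1 − M_2 = 4.431 − (2.429) = 2.002; smaller M is more luminous → Star 2.
L ratio = 10^(0.4 |ΔM|) = 10^0.801 = 6.320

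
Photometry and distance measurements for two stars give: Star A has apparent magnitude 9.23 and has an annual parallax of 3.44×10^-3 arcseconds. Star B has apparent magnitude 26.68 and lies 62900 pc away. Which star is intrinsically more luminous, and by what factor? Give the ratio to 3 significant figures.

Star A is more luminous, by a factor of 204.

Star A: d = 1/p = 1/3.44×10^-3″ = 290.7 pc
Star A: M = m − 5 log₁₀ d + 5 = 9.23 − 5·2.4634 + 5 = 1.913
Star B: M = m − 5 log₁₀ d + 5 = 26.68 − 5·4.7987 + 5 = 7.687
ΔM = M_A − M_B = 1.913 − (7.687) = -5.774; smaller M is more luminous → Star A.
L ratio = 10^(0.4 |ΔM|) = 10^2.310 = 204.0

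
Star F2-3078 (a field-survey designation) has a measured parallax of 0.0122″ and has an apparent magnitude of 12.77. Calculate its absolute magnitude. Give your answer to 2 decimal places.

d = 1/p = 1/0.0122″ = 81.97 pc
5 log₁₀(d/10 pc) = 5 log₁₀(81.97) − 5 = 4.568
M = m − 5 log₁₀(d/10) = 12.77 − 4.568 = 8.202

M ≈ 8.20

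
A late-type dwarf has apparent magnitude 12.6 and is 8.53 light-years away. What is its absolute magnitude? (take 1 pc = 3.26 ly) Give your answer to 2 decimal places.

d = 8.53 ly / 3.26 = 2.617 pc
5 log₁₀(d/10 pc) = 5 log₁₀(2.617) − 5 = -2.911
M = m − 5 log₁₀(d/10) = 12.6 + 2.911 = 15.511

M ≈ 15.51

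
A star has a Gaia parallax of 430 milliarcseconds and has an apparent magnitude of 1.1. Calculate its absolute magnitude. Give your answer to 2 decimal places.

p = 430 mas = 0.430″ → d = 1/p = 2.326 pc
5 log₁₀(d/10 pc) = 5 log₁₀(2.326) − 5 = -3.167
M = m − 5 log₁₀(d/10) = 1.1 + 3.167 = 4.267

M ≈ 4.27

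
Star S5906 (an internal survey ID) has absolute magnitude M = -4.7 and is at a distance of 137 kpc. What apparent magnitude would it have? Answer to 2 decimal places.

d = 137 kpc = 137000 pc
m = M + 5 log₁₀ d − 5 = -4.7 + 5·5.1367 − 5 = 15.984

m ≈ 15.98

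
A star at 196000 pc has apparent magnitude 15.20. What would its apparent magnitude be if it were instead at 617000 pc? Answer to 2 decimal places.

Flux ∝ 1/d², so Δm = 5 log₁₀(d₂/d₁) = 5 log₁₀(617000/196000) = 2.490
m₂ = m₁ + Δm = 15.20 + (2.490) = 17.690

m ≈ 17.69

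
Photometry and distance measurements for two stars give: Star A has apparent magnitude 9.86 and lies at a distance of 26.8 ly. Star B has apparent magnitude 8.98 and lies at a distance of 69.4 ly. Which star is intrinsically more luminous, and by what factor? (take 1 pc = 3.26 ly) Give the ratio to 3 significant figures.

Star B is more luminous, by a factor of 15.1.

Star A: d = 26.8 ly / 3.26 = 8.221 pc
Star A: M = m − 5 log₁₀ d + 5 = 9.86 − 5·0.9149 + 5 = 10.285
Star B: d = 69.4 ly / 3.26 = 21.29 pc
Star B: M = m − 5 log₁₀ d + 5 = 8.98 − 5·1.3281 + 5 = 7.339
ΔM = M_A − M_B = 10.285 − (7.339) = 2.946; smaller M is more luminous → Star B.
L ratio = 10^(0.4 |ΔM|) = 10^1.178 = 15.08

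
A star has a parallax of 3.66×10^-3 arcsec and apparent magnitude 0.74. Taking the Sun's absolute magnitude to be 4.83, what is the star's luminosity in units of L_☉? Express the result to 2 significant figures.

L/L_☉ ≈ 32000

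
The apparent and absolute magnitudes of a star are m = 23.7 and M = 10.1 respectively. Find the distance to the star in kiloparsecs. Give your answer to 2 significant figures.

Distance modulus: m − M = 23.7 − (10.1) = 13.600
m − M = 5 log₁₀ d − 5
log₁₀ d = (m − M)/5 + 1 = 3.7200
d = 10^3.7200 = 5248 pc
= 5.248 kpc

d ≈ 5.2 kpc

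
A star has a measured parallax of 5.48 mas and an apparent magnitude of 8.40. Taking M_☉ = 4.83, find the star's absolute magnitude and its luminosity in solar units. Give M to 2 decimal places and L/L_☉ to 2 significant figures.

M ≈ 2.09; L/L_☉ ≈ 12

d = 1/p = 1000/5.48 mas = 182.5 pc
M = m − 5 log₁₀ d + 5 = 8.40 − 5·2.2612 + 5 = 2.094
M − M_☉ = 2.094 − 4.83 = -2.736
L/L_☉ = 10^(−0.4 × -2.736) = 12.43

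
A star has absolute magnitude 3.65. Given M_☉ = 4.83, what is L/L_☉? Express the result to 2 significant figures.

L/L_☉ ≈ 3.0

M − M_☉ = 3.65 − 4.83 = -1.180
L/L_☉ = 10^(−0.4 (M − M_☉)) = 10^0.472 = 2.965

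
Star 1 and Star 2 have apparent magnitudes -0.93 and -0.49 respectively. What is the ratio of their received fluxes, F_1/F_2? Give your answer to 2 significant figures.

F_1/F_2 ≈ 1.5

Magnitude difference = -0.44
Flux ratio = 10^(−0.4 Δm) = 10^(−0.4 × -0.44) = 10^0.176 = 1.500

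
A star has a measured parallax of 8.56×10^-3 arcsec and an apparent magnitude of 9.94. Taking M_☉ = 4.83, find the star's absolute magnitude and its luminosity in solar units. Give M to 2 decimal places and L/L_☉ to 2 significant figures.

d = 1/p = 1/8.56×10^-3″ = 116.8 pc
M = m − 5 log₁₀ d + 5 = 9.94 − 5·2.0675 + 5 = 4.602
M − M_☉ = 4.602 − 4.83 = -0.228
L/L_☉ = 10^(−0.4 × -0.228) = 1.233

M ≈ 4.60; L/L_☉ ≈ 1.2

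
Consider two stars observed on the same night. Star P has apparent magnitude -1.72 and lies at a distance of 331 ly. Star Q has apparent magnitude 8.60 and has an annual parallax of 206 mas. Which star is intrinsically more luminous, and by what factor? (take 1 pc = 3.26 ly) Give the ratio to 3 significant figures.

Star P: d = 331 ly / 3.26 = 101.5 pc
Star P: M = m − 5 log₁₀ d + 5 = -1.72 − 5·2.0066 + 5 = -6.753
Star Q: p = 206 mas = 0.206″ → d = 1/p = 4.854 pc
Star Q: M = m − 5 log₁₀ d + 5 = 8.60 − 5·0.6861 + 5 = 10.169
ΔM = M_P − M_Q = -6.753 − (10.169) = -16.922; smaller M is more luminous → Star P.
L ratio = 10^(0.4 |ΔM|) = 10^6.769 = 5.874×10^6

Star P is more luminous, by a factor of 5.87×10^6.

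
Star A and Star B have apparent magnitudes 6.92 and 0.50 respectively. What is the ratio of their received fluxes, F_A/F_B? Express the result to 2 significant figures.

F_A/F_B ≈ 2.7×10^-3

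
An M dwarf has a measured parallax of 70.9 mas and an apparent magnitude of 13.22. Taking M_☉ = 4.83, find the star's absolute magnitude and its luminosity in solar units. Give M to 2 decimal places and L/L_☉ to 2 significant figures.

M ≈ 12.47; L/L_☉ ≈ 8.8×10^-4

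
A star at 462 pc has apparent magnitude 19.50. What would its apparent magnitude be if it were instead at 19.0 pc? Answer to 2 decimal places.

m ≈ 12.57

Flux ∝ 1/d², so Δm = 5 log₁₀(d₂/d₁) = 5 log₁₀(19.0/462) = -6.929
m₂ = m₁ + Δm = 19.50 + (-6.929) = 12.571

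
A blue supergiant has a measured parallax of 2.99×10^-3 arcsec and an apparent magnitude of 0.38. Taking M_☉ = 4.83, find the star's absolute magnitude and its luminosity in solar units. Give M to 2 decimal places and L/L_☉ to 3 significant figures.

d = 1/p = 1/2.99×10^-3″ = 334.4 pc
M = m − 5 log₁₀ d + 5 = 0.38 − 5·2.5243 + 5 = -7.242
M − M_☉ = -7.242 − 4.83 = -12.072
L/L_☉ = 10^(−0.4 × -12.072) = 67400

M ≈ -7.24; L/L_☉ ≈ 67400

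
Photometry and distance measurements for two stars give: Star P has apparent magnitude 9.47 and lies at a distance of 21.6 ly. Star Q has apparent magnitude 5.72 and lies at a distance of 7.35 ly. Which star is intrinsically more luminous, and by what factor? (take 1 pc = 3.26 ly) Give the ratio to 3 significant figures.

Star Q is more luminous, by a factor of 3.66.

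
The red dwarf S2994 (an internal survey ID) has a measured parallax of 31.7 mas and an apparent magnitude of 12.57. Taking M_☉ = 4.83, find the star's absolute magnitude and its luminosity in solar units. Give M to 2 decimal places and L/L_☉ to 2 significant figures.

M ≈ 10.08; L/L_☉ ≈ 8.0×10^-3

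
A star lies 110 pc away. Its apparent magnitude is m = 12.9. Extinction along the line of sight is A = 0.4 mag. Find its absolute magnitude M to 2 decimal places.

M ≈ 7.29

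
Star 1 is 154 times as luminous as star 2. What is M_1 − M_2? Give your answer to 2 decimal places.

Pogson: ΔM = −2.5 log₁₀(ratio) = −2.5 log₁₀(154) = −2.5 × 2.1875 = -5.469
Star 1 is brighter, so it has the smaller magnitude: the difference is negative.

M_1 − M_2 ≈ -5.47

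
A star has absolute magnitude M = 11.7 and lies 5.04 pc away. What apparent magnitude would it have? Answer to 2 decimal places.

m ≈ 10.21

m = M + 5 log₁₀ d − 5 = 11.7 + 5·0.7024 − 5 = 10.212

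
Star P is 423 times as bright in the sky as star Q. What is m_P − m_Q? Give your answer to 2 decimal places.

m_P − m_Q ≈ -6.57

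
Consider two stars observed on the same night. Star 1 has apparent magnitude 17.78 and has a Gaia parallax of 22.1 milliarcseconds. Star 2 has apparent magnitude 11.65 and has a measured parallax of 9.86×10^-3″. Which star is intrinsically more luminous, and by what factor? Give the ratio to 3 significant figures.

Star 1: p = 22.1 mas = 0.0221″ → d = 1/p = 45.25 pc
Star 1: M = m − 5 log₁₀ d + 5 = 17.78 − 5·1.6556 + 5 = 14.502
Star 2: d = 1/p = 1/9.86×10^-3″ = 101.4 pc
Star 2: M = m − 5 log₁₀ d + 5 = 11.65 − 5·2.0061 + 5 = 6.619
ΔM = M_1 − M_2 = 14.502 − (6.619) = 7.883; smaller M is more luminous → Star 2.
L ratio = 10^(0.4 |ΔM|) = 10^3.153 = 1422

Star 2 is more luminous, by a factor of 1420.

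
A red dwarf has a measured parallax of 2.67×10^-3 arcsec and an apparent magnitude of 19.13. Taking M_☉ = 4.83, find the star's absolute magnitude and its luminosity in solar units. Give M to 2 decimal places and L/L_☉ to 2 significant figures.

d = 1/p = 1/2.67×10^-3″ = 374.5 pc
M = m − 5 log₁₀ d + 5 = 19.13 − 5·2.5735 + 5 = 11.263
M − M_☉ = 11.263 − 4.83 = 6.433
L/L_☉ = 10^(−0.4 × 6.433) = 2.673×10^-3

M ≈ 11.26; L/L_☉ ≈ 2.7×10^-3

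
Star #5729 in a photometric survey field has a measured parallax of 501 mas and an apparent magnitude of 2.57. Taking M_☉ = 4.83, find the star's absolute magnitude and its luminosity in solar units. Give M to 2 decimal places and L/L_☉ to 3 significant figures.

d = 1/p = 1000/501 mas = 1.996 pc
M = m − 5 log₁₀ d + 5 = 2.57 − 5·0.3002 + 5 = 6.069
M − M_☉ = 6.069 − 4.83 = 1.239
L/L_☉ = 10^(−0.4 × 1.239) = 0.3194

M ≈ 6.07; L/L_☉ ≈ 0.319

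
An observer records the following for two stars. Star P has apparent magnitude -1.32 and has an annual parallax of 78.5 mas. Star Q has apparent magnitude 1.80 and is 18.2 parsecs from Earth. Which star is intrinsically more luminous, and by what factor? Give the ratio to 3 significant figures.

Star P: p = 78.5 mas = 0.0785″ → d = 1/p = 12.74 pc
Star P: M = m − 5 log₁₀ d + 5 = -1.32 − 5·1.1051 + 5 = -1.846
Star Q: M = m − 5 log₁₀ d + 5 = 1.80 − 5·1.2601 + 5 = 0.500
ΔM = M_P − M_Q = -1.846 − (0.500) = -2.345; smaller M is more luminous → Star P.
L ratio = 10^(0.4 |ΔM|) = 10^0.938 = 8.672

Star P is more luminous, by a factor of 8.67.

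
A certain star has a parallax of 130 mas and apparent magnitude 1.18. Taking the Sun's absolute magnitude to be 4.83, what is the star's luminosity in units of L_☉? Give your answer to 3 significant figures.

d = 1/p = 1000/130 mas = 7.692 pc
M = m − 5 log₁₀ d + 5 = 1.18 − 5·0.8861 + 5 = 1.750
M − M_☉ = 1.750 − 4.83 = -3.080
L/L_☉ = 10^(−0.4 × -3.080) = 17.07

L/L_☉ ≈ 17.1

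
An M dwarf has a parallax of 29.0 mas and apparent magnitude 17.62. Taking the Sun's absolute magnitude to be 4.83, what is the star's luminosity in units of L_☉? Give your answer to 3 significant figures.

d = 1/p = 1000/29.0 mas = 34.48 pc
M = m − 5 log₁₀ d + 5 = 17.62 − 5·1.5376 + 5 = 14.932
M − M_☉ = 14.932 − 4.83 = 10.102
L/L_☉ = 10^(−0.4 × 10.102) = 9.103×10^-5

L/L_☉ ≈ 9.10×10^-5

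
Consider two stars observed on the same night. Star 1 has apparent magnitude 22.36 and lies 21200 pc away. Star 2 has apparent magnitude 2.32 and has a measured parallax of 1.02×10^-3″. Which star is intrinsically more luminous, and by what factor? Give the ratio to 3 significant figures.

Star 2 is more luminous, by a factor of 222000.

Star 1: M = m − 5 log₁₀ d + 5 = 22.36 − 5·4.3263 + 5 = 5.728
Star 2: d = 1/p = 1/1.02×10^-3″ = 980.4 pc
Star 2: M = m − 5 log₁₀ d + 5 = 2.32 − 5·2.9914 + 5 = -7.637
ΔM = M_1 − M_2 = 5.728 − (-7.637) = 13.365; smaller M is more luminous → Star 2.
L ratio = 10^(0.4 |ΔM|) = 10^5.346 = 221900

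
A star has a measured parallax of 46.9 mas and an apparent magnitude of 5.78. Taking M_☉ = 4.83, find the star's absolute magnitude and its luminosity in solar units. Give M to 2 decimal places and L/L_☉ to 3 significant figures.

d = 1/p = 1000/46.9 mas = 21.32 pc
M = m − 5 log₁₀ d + 5 = 5.78 − 5·1.3288 + 5 = 4.136
M − M_☉ = 4.136 − 4.83 = -0.694
L/L_☉ = 10^(−0.4 × -0.694) = 1.895

M ≈ 4.14; L/L_☉ ≈ 1.90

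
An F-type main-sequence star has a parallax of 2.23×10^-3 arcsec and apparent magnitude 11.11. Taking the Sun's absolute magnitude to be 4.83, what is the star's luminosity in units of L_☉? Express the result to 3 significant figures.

L/L_☉ ≈ 6.19

d = 1/p = 1/2.23×10^-3″ = 448.4 pc
M = m − 5 log₁₀ d + 5 = 11.11 − 5·2.6517 + 5 = 2.852
M − M_☉ = 2.852 − 4.83 = -1.978
L/L_☉ = 10^(−0.4 × -1.978) = 6.186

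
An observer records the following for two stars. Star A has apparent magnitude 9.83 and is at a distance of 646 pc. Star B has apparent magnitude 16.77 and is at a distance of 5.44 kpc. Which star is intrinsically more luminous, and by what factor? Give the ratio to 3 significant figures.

Star A is more luminous, by a factor of 8.42.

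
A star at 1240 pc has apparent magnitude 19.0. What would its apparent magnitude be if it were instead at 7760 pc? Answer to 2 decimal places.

Flux ∝ 1/d², so Δm = 5 log₁₀(d₂/d₁) = 5 log₁₀(7760/1240) = 3.982
m₂ = m₁ + Δm = 19.0 + (3.982) = 22.982

m ≈ 22.98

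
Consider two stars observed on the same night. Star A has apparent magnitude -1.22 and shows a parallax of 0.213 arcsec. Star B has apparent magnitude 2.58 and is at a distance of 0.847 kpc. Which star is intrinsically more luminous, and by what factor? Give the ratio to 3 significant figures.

Star B is more luminous, by a factor of 983.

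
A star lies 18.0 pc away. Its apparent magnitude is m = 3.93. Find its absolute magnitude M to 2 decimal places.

M ≈ 2.65

5 log₁₀(d/10 pc) = 5 log₁₀(18.00) − 5 = 1.276
M = m − 5 log₁₀(d/10) = 3.93 − 1.276 = 2.654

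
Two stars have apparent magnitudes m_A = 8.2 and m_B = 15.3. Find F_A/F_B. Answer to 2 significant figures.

Magnitude difference = -7.1
Flux ratio = 10^(−0.4 Δm) = 10^(−0.4 × -7.1) = 10^2.840 = 691.8

F_A/F_B ≈ 690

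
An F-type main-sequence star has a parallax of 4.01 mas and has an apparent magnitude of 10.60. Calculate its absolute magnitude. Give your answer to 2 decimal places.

M ≈ 3.62

p = 4.01 mas = 4.01×10^-3″ → d = 1/p = 249.4 pc
5 log₁₀(d/10 pc) = 5 log₁₀(249.4) − 5 = 6.984
M = m − 5 log₁₀(d/10) = 10.60 − 6.984 = 3.616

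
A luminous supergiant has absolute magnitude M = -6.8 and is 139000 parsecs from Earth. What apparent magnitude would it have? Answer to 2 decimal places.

m ≈ 13.92

m = M + 5 log₁₀ d − 5 = -6.8 + 5·5.1430 − 5 = 13.915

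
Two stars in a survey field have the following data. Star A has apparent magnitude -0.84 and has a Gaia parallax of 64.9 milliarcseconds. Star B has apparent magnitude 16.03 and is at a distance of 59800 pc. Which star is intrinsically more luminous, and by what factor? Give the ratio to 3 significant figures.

Star A: p = 64.9 mas = 0.0649″ → d = 1/p = 15.41 pc
Star A: M = m − 5 log₁₀ d + 5 = -0.84 − 5·1.1878 + 5 = -1.779
Star B: M = m − 5 log₁₀ d + 5 = 16.03 − 5·4.7767 + 5 = -2.854
ΔM = M_A − M_B = -1.779 − (-2.854) = 1.075; smaller M is more luminous → Star B.
L ratio = 10^(0.4 |ΔM|) = 10^0.430 = 2.691

Star B is more luminous, by a factor of 2.69.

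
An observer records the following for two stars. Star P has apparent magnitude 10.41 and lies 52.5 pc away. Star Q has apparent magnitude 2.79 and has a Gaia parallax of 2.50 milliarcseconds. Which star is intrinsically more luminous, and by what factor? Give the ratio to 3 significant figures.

Star P: M = m − 5 log₁₀ d + 5 = 10.41 − 5·1.7202 + 5 = 6.809
Star Q: p = 2.50 mas = 2.50×10^-3″ → d = 1/p = 400.0 pc
Star Q: M = m − 5 log₁₀ d + 5 = 2.79 − 5·2.6021 + 5 = -5.220
ΔM = M_P − M_Q = 6.809 − (-5.220) = 12.030; smaller M is more luminous → Star Q.
L ratio = 10^(0.4 |ΔM|) = 10^4.812 = 64830

Star Q is more luminous, by a factor of 64800.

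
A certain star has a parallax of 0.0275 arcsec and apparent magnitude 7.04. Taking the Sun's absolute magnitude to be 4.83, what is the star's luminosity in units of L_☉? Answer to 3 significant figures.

L/L_☉ ≈ 1.73

d = 1/p = 1/0.0275″ = 36.36 pc
M = m − 5 log₁₀ d + 5 = 7.04 − 5·1.5607 + 5 = 4.237
M − M_☉ = 4.237 − 4.83 = -0.593
L/L_☉ = 10^(−0.4 × -0.593) = 1.727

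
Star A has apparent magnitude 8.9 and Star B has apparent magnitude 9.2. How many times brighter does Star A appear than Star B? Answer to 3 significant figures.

Magnitude difference = -0.3
Flux ratio = 10^(−0.4 Δm) = 10^(−0.4 × -0.3) = 10^0.120 = 1.318

1.32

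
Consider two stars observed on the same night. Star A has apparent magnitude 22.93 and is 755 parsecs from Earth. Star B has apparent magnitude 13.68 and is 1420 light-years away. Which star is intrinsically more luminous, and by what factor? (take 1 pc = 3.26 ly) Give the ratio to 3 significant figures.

Star A: M = m − 5 log₁₀ d + 5 = 22.93 − 5·2.8779 + 5 = 13.540
Star B: d = 1420 ly / 3.26 = 435.6 pc
Star B: M = m − 5 log₁₀ d + 5 = 13.68 − 5·2.6391 + 5 = 5.485
ΔM = M_A − M_B = 13.540 − (5.485) = 8.056; smaller M is more luminous → Star B.
L ratio = 10^(0.4 |ΔM|) = 10^3.222 = 1668

Star B is more luminous, by a factor of 1670.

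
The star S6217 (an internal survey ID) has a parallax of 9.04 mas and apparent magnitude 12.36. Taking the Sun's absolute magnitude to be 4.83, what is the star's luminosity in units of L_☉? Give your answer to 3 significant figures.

d = 1/p = 1000/9.04 mas = 110.6 pc
M = m − 5 log₁₀ d + 5 = 12.36 − 5·2.0438 + 5 = 7.141
M − M_☉ = 7.141 − 4.83 = 2.311
L/L_☉ = 10^(−0.4 × 2.311) = 0.1190

L/L_☉ ≈ 0.119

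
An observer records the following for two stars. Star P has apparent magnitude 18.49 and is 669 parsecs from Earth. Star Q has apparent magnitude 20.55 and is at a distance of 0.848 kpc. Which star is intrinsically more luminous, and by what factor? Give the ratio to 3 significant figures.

Star P: M = m − 5 log₁₀ d + 5 = 18.49 − 5·2.8254 + 5 = 9.363
Star Q: d = 0.848 kpc = 848.0 pc
Star Q: M = m − 5 log₁₀ d + 5 = 20.55 − 5·2.9284 + 5 = 10.908
ΔM = M_P − M_Q = 9.363 − (10.908) = -1.545; smaller M is more luminous → Star P.
L ratio = 10^(0.4 |ΔM|) = 10^0.618 = 4.150

Star P is more luminous, by a factor of 4.15.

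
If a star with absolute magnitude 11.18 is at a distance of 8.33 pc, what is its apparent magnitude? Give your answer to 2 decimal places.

m = M + 5 log₁₀ d − 5 = 11.18 + 5·0.9206 − 5 = 10.783

m ≈ 10.78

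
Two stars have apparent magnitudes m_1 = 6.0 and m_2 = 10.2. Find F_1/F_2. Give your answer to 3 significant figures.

F_1/F_2 ≈ 47.9

Magnitude difference = -4.2
Flux ratio = 10^(−0.4 Δm) = 10^(−0.4 × -4.2) = 10^1.680 = 47.86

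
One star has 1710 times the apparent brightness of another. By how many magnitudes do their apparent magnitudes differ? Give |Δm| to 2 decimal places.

Pogson: Δm = −2.5 log₁₀(ratio) = −2.5 log₁₀(1710) = −2.5 × 3.2330 = -8.082

|Δm| ≈ 8.08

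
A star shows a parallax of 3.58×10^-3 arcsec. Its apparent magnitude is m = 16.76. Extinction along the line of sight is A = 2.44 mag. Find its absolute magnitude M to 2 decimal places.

M ≈ 7.09

d = 1/p = 1/3.58×10^-3″ = 279.3 pc
5 log₁₀(d/10 pc) = 5 log₁₀(279.3) − 5 = 7.231
M = m − 5 log₁₀(d/10) − A = 16.76 − 7.231 − 2.44 = 7.089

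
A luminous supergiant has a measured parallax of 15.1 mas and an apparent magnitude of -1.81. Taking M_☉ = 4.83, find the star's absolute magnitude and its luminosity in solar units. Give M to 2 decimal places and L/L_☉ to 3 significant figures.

M ≈ -5.92; L/L_☉ ≈ 19900

d = 1/p = 1000/15.1 mas = 66.23 pc
M = m − 5 log₁₀ d + 5 = -1.81 − 5·1.8210 + 5 = -5.915
M − M_☉ = -5.915 − 4.83 = -10.745
L/L_☉ = 10^(−0.4 × -10.745) = 19860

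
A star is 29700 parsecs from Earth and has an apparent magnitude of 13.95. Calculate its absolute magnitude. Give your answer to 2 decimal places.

M ≈ -3.41

5 log₁₀(d/10 pc) = 5 log₁₀(29700) − 5 = 17.364
M = m − 5 log₁₀(d/10) = 13.95 − 17.364 = -3.414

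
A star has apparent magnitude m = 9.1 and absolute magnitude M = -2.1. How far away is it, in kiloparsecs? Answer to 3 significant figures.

μ = m − M = 11.200
m − M = 5 log₁₀ d − 5
log₁₀ d = (m − M)/5 + 1 = 3.2400
d = 10^3.2400 = 1738 pc
= 1.738 kpc

d ≈ 1.74 kpc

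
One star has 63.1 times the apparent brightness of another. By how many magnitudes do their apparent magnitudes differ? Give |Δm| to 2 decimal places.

Pogson: Δm = −2.5 log₁₀(ratio) = −2.5 log₁₀(63.1) = −2.5 × 1.8000 = -4.500

|Δm| ≈ 4.50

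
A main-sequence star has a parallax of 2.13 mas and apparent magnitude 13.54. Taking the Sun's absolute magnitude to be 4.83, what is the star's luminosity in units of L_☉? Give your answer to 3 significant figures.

L/L_☉ ≈ 0.723

d = 1/p = 1000/2.13 mas = 469.5 pc
M = m − 5 log₁₀ d + 5 = 13.54 − 5·2.6716 + 5 = 5.182
M − M_☉ = 5.182 − 4.83 = 0.352
L/L_☉ = 10^(−0.4 × 0.352) = 0.7232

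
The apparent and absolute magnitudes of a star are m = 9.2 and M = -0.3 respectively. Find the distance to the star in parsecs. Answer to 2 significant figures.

d ≈ 790 pc

Distance modulus: m − M = 9.2 − (-0.3) = 9.500
m − M = 5 log₁₀ d − 5
log₁₀ d = (m − M)/5 + 1 = 2.9000
d = 10^2.9000 = 794.3 pc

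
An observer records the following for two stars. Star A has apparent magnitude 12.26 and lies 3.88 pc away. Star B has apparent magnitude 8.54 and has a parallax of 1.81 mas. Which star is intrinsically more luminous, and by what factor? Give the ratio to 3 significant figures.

Star B is more luminous, by a factor of 624000.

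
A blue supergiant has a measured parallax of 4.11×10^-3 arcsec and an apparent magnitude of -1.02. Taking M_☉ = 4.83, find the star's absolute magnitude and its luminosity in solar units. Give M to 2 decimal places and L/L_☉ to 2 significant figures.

M ≈ -7.95; L/L_☉ ≈ 130000

d = 1/p = 1/4.11×10^-3″ = 243.3 pc
M = m − 5 log₁₀ d + 5 = -1.02 − 5·2.3862 + 5 = -7.951
M − M_☉ = -7.951 − 4.83 = -12.781
L/L_☉ = 10^(−0.4 × -12.781) = 129500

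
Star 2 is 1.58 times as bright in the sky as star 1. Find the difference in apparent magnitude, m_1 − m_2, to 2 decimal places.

m_1 − m_2 ≈ 0.50

Pogson: Δm = −2.5 log₁₀(ratio) = −2.5 log₁₀(1.58) = −2.5 × 0.1987 = -0.497
Star 2 is brighter so has the smaller magnitude: m_1 − m_2 is positive.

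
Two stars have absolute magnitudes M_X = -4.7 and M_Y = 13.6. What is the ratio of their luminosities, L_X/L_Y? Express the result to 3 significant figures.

ΔM = M_X − M_Y = -18.3
L_X/L_Y = 10^(−0.4 ΔM) = 10^7.320 = 2.089×10^7

L_X/L_Y ≈ 2.09×10^7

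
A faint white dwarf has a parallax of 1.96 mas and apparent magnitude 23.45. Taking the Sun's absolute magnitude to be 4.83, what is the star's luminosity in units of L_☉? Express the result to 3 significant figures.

L/L_☉ ≈ 9.28×10^-5

d = 1/p = 1000/1.96 mas = 510.2 pc
M = m − 5 log₁₀ d + 5 = 23.45 − 5·2.7077 + 5 = 14.911
M − M_☉ = 14.911 − 4.83 = 10.081
L/L_☉ = 10^(−0.4 × 10.081) = 9.279×10^-5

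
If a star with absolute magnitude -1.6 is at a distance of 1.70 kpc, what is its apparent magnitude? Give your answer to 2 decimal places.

m ≈ 9.55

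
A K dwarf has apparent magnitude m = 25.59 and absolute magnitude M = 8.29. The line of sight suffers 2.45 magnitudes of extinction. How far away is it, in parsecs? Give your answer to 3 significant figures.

m − M = 5 log₁₀(d/10 pc) + A  ⇒  25.59 − (8.29) − 2.45 = 5 log₁₀(d/10)
14.850 = 5 log₁₀(d/10)
log₁₀ d = (m − M − A)/5 + 1 = 3.9700
d = 10^3.9700 = 9333 pc

d ≈ 9330 pc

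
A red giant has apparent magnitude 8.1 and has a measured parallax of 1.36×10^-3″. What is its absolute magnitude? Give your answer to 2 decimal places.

M ≈ -1.23

d = 1/p = 1/1.36×10^-3″ = 735.3 pc
5 log₁₀(d/10 pc) = 5 log₁₀(735.3) − 5 = 9.332
M = m − 5 log₁₀(d/10) = 8.1 − 9.332 = -1.232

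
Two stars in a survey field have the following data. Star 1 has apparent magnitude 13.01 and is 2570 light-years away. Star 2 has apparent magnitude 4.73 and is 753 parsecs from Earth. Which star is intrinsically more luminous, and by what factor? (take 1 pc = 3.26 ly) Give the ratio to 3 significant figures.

Star 1: d = 2570 ly / 3.26 = 788.3 pc
Star 1: M = m − 5 log₁₀ d + 5 = 13.01 − 5·2.8967 + 5 = 3.526
Star 2: M = m − 5 log₁₀ d + 5 = 4.73 − 5·2.8768 + 5 = -4.654
ΔM = M_1 − M_2 = 3.526 − (-4.654) = 8.180; smaller M is more luminous → Star 2.
L ratio = 10^(0.4 |ΔM|) = 10^3.272 = 1871

Star 2 is more luminous, by a factor of 1870.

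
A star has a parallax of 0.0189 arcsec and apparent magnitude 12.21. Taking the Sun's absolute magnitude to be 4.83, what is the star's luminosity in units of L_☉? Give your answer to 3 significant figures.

L/L_☉ ≈ 0.0313

d = 1/p = 1/0.0189″ = 52.91 pc
M = m − 5 log₁₀ d + 5 = 12.21 − 5·1.7235 + 5 = 8.592
M − M_☉ = 8.592 − 4.83 = 3.762
L/L_☉ = 10^(−0.4 × 3.762) = 0.03127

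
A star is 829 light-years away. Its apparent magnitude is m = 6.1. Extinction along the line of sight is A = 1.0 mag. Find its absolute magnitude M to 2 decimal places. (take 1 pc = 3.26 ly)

M ≈ -1.93

d = 829 ly / 3.26 = 254.3 pc
5 log₁₀(d/10 pc) = 5 log₁₀(254.3) − 5 = 7.027
M = m − 5 log₁₀(d/10) − A = 6.1 − 7.027 − 1.0 = -1.927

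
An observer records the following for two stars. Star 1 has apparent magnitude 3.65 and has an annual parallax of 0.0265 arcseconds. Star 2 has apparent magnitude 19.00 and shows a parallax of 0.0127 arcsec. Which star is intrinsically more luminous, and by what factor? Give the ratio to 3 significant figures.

Star 1 is more luminous, by a factor of 317000.

Star 1: d = 1/p = 1/0.0265″ = 37.74 pc
Star 1: M = m − 5 log₁₀ d + 5 = 3.65 − 5·1.5768 + 5 = 0.766
Star 2: d = 1/p = 1/0.0127″ = 78.74 pc
Star 2: M = m − 5 log₁₀ d + 5 = 19.00 − 5·1.8962 + 5 = 14.519
ΔM = M_1 − M_2 = 0.766 − (14.519) = -13.753; smaller M is more luminous → Star 1.
L ratio = 10^(0.4 |ΔM|) = 10^5.501 = 317000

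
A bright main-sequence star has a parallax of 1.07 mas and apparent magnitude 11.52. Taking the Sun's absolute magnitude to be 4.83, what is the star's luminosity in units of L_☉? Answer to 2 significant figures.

d = 1/p = 1000/1.07 mas = 934.6 pc
M = m − 5 log₁₀ d + 5 = 11.52 − 5·2.9706 + 5 = 1.667
M − M_☉ = 1.667 − 4.83 = -3.163
L/L_☉ = 10^(−0.4 × -3.163) = 18.42

L/L_☉ ≈ 18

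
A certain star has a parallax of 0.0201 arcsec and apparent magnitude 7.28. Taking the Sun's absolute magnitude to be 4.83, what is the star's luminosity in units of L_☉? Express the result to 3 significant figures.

L/L_☉ ≈ 2.59

d = 1/p = 1/0.0201″ = 49.75 pc
M = m − 5 log₁₀ d + 5 = 7.28 − 5·1.6968 + 5 = 3.796
M − M_☉ = 3.796 − 4.83 = -1.034
L/L_☉ = 10^(−0.4 × -1.034) = 2.592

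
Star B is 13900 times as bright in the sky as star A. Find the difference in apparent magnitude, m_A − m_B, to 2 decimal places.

m_A − m_B ≈ 10.36

Pogson: Δm = −2.5 log₁₀(ratio) = −2.5 log₁₀(13900) = −2.5 × 4.1430 = -10.358
Star B is brighter so has the smaller magnitude: m_A − m_B is positive.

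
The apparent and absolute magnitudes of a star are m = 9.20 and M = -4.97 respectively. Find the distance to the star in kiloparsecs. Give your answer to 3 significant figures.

d ≈ 6.82 kpc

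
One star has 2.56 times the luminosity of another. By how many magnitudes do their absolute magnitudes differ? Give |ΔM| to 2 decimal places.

Pogson: ΔM = −2.5 log₁₀(ratio) = −2.5 log₁₀(2.56) = −2.5 × 0.4082 = -1.021

|ΔM| ≈ 1.02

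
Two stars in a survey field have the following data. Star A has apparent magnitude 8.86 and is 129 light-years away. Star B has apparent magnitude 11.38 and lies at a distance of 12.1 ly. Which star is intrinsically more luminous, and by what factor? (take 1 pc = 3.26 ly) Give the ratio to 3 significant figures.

Star A is more luminous, by a factor of 1160.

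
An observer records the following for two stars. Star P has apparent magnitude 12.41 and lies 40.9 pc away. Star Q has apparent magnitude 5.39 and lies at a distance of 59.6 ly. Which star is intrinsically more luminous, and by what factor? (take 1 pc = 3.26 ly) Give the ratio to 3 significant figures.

Star P: M = m − 5 log₁₀ d + 5 = 12.41 − 5·1.6117 + 5 = 9.351
Star Q: d = 59.6 ly / 3.26 = 18.28 pc
Star Q: M = m − 5 log₁₀ d + 5 = 5.39 − 5·1.2620 + 5 = 4.080
ΔM = M_P − M_Q = 9.351 − (4.080) = 5.272; smaller M is more luminous → Star Q.
L ratio = 10^(0.4 |ΔM|) = 10^2.109 = 128.4

Star Q is more luminous, by a factor of 128.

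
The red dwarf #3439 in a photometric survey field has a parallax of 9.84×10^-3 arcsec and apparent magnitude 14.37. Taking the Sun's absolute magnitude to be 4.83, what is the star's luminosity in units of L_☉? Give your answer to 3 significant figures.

d = 1/p = 1/9.84×10^-3″ = 101.6 pc
M = m − 5 log₁₀ d + 5 = 14.37 − 5·2.0070 + 5 = 9.335
M − M_☉ = 9.335 − 4.83 = 4.505
L/L_☉ = 10^(−0.4 × 4.505) = 0.01578

L/L_☉ ≈ 0.0158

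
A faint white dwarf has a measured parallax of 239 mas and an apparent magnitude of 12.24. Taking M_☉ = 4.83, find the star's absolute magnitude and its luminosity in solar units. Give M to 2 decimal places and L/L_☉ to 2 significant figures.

d = 1/p = 1000/239 mas = 4.184 pc
M = m − 5 log₁₀ d + 5 = 12.24 − 5·0.6216 + 5 = 14.132
M − M_☉ = 14.132 − 4.83 = 9.302
L/L_☉ = 10^(−0.4 × 9.302) = 1.902×10^-4

M ≈ 14.13; L/L_☉ ≈ 1.9×10^-4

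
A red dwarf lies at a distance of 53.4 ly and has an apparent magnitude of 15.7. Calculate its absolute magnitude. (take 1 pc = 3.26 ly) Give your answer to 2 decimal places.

d = 53.4 ly / 3.26 = 16.38 pc
5 log₁₀(d/10 pc) = 5 log₁₀(16.38) − 5 = 1.072
M = m − 5 log₁₀(d/10) = 15.7 − 1.072 = 14.628

M ≈ 14.63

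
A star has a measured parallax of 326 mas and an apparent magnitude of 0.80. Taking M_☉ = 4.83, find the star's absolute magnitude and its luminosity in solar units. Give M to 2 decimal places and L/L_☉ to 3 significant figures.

d = 1/p = 1000/326 mas = 3.067 pc
M = m − 5 log₁₀ d + 5 = 0.80 − 5·0.4868 + 5 = 3.366
M − M_☉ = 3.366 − 4.83 = -1.464
L/L_☉ = 10^(−0.4 × -1.464) = 3.851

M ≈ 3.37; L/L_☉ ≈ 3.85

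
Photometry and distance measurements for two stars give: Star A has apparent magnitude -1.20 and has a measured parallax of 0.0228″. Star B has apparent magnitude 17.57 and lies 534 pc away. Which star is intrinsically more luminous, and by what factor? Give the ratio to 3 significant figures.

Star A is more luminous, by a factor of 217000.

Star A: d = 1/p = 1/0.0228″ = 43.86 pc
Star A: M = m − 5 log₁₀ d + 5 = -1.20 − 5·1.6421 + 5 = -4.410
Star B: M = m − 5 log₁₀ d + 5 = 17.57 − 5·2.7275 + 5 = 8.932
ΔM = M_A − M_B = -4.410 − (8.932) = -13.343; smaller M is more luminous → Star A.
L ratio = 10^(0.4 |ΔM|) = 10^5.337 = 217300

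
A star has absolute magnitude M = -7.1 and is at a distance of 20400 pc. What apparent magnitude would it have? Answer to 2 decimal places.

m ≈ 9.45

m = M + 5 log₁₀ d − 5 = -7.1 + 5·4.3096 − 5 = 9.448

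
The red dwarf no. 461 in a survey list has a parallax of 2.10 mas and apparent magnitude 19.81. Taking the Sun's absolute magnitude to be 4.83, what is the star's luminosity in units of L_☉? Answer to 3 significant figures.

L/L_☉ ≈ 2.31×10^-3

d = 1/p = 1000/2.10 mas = 476.2 pc
M = m − 5 log₁₀ d + 5 = 19.81 − 5·2.6778 + 5 = 11.421
M − M_☉ = 11.421 − 4.83 = 6.591
L/L_☉ = 10^(−0.4 × 6.591) = 2.310×10^-3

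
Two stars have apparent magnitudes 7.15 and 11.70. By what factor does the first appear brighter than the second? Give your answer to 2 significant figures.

Δm = 7.15 − (11.70) = -4.55
Flux ratio = 10^(−0.4 Δm) = 10^(−0.4 × -4.55) = 10^1.820 = 66.07

66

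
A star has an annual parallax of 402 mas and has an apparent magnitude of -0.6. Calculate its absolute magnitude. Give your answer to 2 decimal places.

p = 402 mas = 0.402″ → d = 1/p = 2.488 pc
5 log₁₀(d/10 pc) = 5 log₁₀(2.488) − 5 = -3.021
M = m − 5 log₁₀(d/10) = -0.6 + 3.021 = 2.421

M ≈ 2.42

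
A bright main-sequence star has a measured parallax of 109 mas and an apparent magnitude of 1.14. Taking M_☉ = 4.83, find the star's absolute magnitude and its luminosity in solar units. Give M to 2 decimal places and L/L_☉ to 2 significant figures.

M ≈ 1.33; L/L_☉ ≈ 25

d = 1/p = 1000/109 mas = 9.174 pc
M = m − 5 log₁₀ d + 5 = 1.14 − 5·0.9626 + 5 = 1.327
M − M_☉ = 1.327 − 4.83 = -3.503
L/L_☉ = 10^(−0.4 × -3.503) = 25.19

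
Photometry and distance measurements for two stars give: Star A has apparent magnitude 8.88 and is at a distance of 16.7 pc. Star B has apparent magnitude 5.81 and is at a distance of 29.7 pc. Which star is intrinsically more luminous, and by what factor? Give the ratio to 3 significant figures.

Star A: M = m − 5 log₁₀ d + 5 = 8.88 − 5·1.2227 + 5 = 7.766
Star B: M = m − 5 log₁₀ d + 5 = 5.81 − 5·1.4728 + 5 = 3.446
ΔM = M_A − M_B = 7.766 − (3.446) = 4.320; smaller M is more luminous → Star B.
L ratio = 10^(0.4 |ΔM|) = 10^1.728 = 53.47

Star B is more luminous, by a factor of 53.5.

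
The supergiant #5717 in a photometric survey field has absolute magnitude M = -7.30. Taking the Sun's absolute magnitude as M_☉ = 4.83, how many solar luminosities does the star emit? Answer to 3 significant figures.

L/L_☉ ≈ 71100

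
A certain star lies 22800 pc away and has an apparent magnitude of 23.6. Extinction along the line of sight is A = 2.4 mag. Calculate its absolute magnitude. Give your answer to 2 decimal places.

M ≈ 4.41

5 log₁₀(d/10 pc) = 5 log₁₀(22800) − 5 = 16.790
M = m − 5 log₁₀(d/10) − A = 23.6 − 16.790 − 2.4 = 4.410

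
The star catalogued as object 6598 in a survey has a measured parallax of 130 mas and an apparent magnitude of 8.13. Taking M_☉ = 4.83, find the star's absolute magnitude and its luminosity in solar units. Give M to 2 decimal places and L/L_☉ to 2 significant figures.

M ≈ 8.70; L/L_☉ ≈ 0.028

d = 1/p = 1000/130 mas = 7.692 pc
M = m − 5 log₁₀ d + 5 = 8.13 − 5·0.8861 + 5 = 8.700
M − M_☉ = 8.700 − 4.83 = 3.870
L/L_☉ = 10^(−0.4 × 3.870) = 0.02832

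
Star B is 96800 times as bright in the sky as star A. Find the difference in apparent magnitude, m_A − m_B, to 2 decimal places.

Pogson: Δm = −2.5 log₁₀(ratio) = −2.5 log₁₀(96800) = −2.5 × 4.9859 = -12.465
Star B is brighter so has the smaller magnitude: m_A − m_B is positive.

m_A − m_B ≈ 12.46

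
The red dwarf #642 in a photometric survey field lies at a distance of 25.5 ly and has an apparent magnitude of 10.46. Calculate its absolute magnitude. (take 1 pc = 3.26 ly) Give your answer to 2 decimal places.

M ≈ 10.99

d = 25.5 ly / 3.26 = 7.822 pc
5 log₁₀(d/10 pc) = 5 log₁₀(7.822) − 5 = -0.533
M = m − 5 log₁₀(d/10) = 10.46 + 0.533 = 10.993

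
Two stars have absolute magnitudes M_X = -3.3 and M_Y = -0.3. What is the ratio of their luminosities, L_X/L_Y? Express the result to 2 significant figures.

L_X/L_Y ≈ 16

ΔM = M_X − M_Y = -3.0
L_X/L_Y = 10^(−0.4 ΔM) = 10^1.200 = 15.85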